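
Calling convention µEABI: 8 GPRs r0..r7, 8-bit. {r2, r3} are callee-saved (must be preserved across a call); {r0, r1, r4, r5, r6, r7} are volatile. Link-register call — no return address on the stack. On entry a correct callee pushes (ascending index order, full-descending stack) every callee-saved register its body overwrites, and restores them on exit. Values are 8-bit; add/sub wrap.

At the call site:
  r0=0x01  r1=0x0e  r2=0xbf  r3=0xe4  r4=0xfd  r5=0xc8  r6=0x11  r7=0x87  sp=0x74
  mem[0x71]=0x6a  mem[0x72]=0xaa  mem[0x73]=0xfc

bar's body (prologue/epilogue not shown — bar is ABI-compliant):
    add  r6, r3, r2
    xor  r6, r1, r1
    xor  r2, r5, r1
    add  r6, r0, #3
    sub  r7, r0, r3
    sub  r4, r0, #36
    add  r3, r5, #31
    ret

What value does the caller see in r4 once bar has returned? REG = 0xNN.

prologue: push r2 -> mem[0x73]=0xbf, sp=0x73
prologue: push r3 -> mem[0x72]=0xe4, sp=0x72
body[0] add  r6, r3, r2 -> r6=0xa3
body[1] xor  r6, r1, r1 -> r6=0x00
body[2] xor  r2, r5, r1 -> r2=0xc6
body[3] add  r6, r0, #3 -> r6=0x04
body[4] sub  r7, r0, r3 -> r7=0x1d
body[5] sub  r4, r0, #36 -> r4=0xdd
body[6] add  r3, r5, #31 -> r3=0xe7
epilogue: pop r3=0xe4, sp=0x73
epilogue: pop r2=0xbf, sp=0x74
r4 is caller-saved -> body value

REG = 0xdd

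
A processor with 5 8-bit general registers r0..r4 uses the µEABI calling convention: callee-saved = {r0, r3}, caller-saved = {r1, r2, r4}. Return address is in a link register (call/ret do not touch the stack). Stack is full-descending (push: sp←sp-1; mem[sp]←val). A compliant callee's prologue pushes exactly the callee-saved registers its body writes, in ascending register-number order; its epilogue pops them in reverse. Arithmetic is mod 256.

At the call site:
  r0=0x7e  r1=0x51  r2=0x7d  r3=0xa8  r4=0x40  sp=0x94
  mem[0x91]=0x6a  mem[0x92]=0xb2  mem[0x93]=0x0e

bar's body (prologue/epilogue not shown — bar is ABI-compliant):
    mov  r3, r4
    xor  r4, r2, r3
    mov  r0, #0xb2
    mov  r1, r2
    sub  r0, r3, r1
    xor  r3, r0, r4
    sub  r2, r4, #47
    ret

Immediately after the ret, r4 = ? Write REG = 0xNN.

prologue: push r0 -> mem[0x93]=0x7e, sp=0x93
prologue: push r3 -> mem[0x92]=0xa8, sp=0x92
body[0] mov  r3, r4 -> r3=0x40
body[1] xor  r4, r2, r3 -> r4=0x3d
body[2] mov  r0, #0xb2 -> r0=0xb2
body[3] mov  r1, r2 -> r1=0x7d
body[4] sub  r0, r3, r1 -> r0=0xc3
body[5] xor  r3, r0, r4 -> r3=0xfe
body[6] sub  r2, r4, #47 -> r2=0x0e
epilogue: pop r3=0xa8, sp=0x93
epilogue: pop r0=0x7e, sp=0x94
r4 is caller-saved -> body value

REG = 0x3d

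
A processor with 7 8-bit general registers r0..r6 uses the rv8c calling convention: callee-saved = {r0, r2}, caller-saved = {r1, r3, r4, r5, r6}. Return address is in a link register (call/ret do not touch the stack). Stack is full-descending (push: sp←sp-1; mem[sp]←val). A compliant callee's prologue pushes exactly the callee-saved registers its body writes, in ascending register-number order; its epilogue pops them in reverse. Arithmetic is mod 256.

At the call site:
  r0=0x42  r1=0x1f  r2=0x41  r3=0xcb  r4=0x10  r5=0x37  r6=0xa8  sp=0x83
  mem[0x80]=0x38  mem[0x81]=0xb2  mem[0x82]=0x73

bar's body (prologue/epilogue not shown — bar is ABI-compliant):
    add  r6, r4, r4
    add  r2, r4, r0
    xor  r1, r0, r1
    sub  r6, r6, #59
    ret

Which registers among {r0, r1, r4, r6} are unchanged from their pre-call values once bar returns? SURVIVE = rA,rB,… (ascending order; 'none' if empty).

SURVIVE = r0,r4

prologue: push r2 → mem[0x82]=0x41, sp=0x82
body[0] add  r6, r4, r4 → r6=0x20
body[1] add  r2, r4, r0 → r2=0x52
body[2] xor  r1, r0, r1 → r1=0x5d
body[3] sub  r6, r6, #59 → r6=0xe5
epilogue: pop r2=0x41, sp=0x83
r0: callee-saved, written=False
r1: caller-saved, written=True
r4: caller-saved, written=False
r6: caller-saved, written=True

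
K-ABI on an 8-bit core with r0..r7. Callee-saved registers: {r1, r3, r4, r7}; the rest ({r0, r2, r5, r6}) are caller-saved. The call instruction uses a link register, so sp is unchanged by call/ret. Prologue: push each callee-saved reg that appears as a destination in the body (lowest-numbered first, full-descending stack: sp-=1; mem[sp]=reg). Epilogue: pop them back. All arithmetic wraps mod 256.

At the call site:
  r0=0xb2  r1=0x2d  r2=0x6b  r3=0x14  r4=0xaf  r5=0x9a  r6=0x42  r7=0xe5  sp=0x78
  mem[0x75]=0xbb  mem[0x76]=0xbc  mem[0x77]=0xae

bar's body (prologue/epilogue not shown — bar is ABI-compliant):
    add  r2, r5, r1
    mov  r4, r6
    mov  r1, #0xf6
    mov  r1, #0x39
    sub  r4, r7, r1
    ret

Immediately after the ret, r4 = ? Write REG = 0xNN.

prologue: push r1 → mem[0x77]=0x2d, sp=0x77
prologue: push r4 → mem[0x76]=0xaf, sp=0x76
body[0] add  r2, r5, r1 → r2=0xc7
body[1] mov  r4, r6 → r4=0x42
body[2] mov  r1, #0xf6 → r1=0xf6
body[3] mov  r1, #0x39 → r1=0x39
body[4] sub  r4, r7, r1 → r4=0xac
epilogue: pop r4=0xaf, sp=0x77
epilogue: pop r1=0x2d, sp=0x78
r4 is callee-saved → restored

REG = 0xaf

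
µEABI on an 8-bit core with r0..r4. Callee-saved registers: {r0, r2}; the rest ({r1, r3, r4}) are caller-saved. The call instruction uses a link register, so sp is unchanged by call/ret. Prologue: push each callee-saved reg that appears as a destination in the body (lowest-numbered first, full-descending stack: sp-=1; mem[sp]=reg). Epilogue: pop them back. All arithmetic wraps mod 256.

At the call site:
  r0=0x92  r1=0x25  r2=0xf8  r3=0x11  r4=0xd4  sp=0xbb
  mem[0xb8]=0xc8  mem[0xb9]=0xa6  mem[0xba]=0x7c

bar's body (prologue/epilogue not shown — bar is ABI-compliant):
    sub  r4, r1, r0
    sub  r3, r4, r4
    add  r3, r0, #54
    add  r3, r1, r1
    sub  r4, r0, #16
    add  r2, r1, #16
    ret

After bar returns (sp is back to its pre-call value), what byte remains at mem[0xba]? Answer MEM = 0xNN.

MEM = 0xf8

prologue: push r2 -> mem[0xba]=0xf8, sp=0xba
body[0] sub  r4, r1, r0 -> r4=0x93
body[1] sub  r3, r4, r4 -> r3=0x00
body[2] add  r3, r0, #54 -> r3=0xc8
body[3] add  r3, r1, r1 -> r3=0x4a
body[4] sub  r4, r0, #16 -> r4=0x82
body[5] add  r2, r1, #16 -> r2=0x35
epilogue: pop r2=0xf8, sp=0xbb
prologue pushed ['r2'] at ['0xba']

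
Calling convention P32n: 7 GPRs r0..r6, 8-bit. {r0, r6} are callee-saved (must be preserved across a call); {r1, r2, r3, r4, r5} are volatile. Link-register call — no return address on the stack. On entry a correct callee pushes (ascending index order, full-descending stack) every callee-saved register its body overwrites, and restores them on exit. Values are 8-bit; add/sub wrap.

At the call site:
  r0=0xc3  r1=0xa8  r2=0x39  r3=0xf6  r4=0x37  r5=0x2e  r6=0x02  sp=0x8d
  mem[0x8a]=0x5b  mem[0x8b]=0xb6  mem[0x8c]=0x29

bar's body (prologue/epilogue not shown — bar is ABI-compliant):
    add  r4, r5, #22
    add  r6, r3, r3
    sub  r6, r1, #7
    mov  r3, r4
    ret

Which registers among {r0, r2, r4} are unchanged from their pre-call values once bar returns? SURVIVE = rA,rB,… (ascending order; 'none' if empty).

SURVIVE = r0,r2

prologue: push r6 -> mem[0x8c]=0x02, sp=0x8c
body[0] add  r4, r5, #22 -> r4=0x44
body[1] add  r6, r3, r3 -> r6=0xec
body[2] sub  r6, r1, #7 -> r6=0xa1
body[3] mov  r3, r4 -> r3=0x44
epilogue: pop r6=0x02, sp=0x8d
r0: callee-saved, written=False
r2: caller-saved, written=False
r4: caller-saved, written=True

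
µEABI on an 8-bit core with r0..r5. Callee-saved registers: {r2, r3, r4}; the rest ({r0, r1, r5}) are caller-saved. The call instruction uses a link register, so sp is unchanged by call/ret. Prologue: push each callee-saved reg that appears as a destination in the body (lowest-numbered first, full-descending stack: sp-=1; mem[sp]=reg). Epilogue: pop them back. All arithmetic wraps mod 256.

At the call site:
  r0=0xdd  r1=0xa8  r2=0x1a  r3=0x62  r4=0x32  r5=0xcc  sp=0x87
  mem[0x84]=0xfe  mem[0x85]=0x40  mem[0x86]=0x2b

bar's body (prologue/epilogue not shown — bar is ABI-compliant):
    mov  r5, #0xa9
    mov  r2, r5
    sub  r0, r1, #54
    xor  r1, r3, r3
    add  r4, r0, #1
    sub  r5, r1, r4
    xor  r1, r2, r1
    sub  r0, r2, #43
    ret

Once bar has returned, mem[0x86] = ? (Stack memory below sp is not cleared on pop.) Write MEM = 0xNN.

prologue: push r2 → mem[0x86]=0x1a, sp=0x86
prologue: push r4 → mem[0x85]=0x32, sp=0x85
body[0] mov  r5, #0xa9 → r5=0xa9
body[1] mov  r2, r5 → r2=0xa9
body[2] sub  r0, r1, #54 → r0=0x72
body[3] xor  r1, r3, r3 → r1=0x00
body[4] add  r4, r0, #1 → r4=0x73
body[5] sub  r5, r1, r4 → r5=0x8d
body[6] xor  r1, r2, r1 → r1=0xa9
body[7] sub  r0, r2, #43 → r0=0x7e
epilogue: pop r4=0x32, sp=0x86
epilogue: pop r2=0x1a, sp=0x87
prologue pushed ['r2', 'r4'] at ['0x86', '0x85']

MEM = 0x1a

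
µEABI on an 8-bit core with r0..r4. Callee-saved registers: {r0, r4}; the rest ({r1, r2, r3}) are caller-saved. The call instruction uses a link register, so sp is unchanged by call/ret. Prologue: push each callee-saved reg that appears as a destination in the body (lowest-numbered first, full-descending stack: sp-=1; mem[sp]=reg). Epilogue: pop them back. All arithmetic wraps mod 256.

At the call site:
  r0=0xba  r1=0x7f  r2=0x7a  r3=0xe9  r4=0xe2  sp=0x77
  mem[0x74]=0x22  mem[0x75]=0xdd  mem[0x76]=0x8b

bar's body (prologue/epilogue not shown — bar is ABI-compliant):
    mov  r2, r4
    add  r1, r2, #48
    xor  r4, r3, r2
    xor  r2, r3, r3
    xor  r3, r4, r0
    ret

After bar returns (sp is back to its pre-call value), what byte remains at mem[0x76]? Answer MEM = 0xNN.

prologue: push r4 → mem[0x76]=0xe2, sp=0x76
body[0] mov  r2, r4 → r2=0xe2
body[1] add  r1, r2, #48 → r1=0x12
body[2] xor  r4, r3, r2 → r4=0x0b
body[3] xor  r2, r3, r3 → r2=0x00
body[4] xor  r3, r4, r0 → r3=0xb1
epilogue: pop r4=0xe2, sp=0x77
prologue pushed ['r4'] at ['0x76']

MEM = 0xe2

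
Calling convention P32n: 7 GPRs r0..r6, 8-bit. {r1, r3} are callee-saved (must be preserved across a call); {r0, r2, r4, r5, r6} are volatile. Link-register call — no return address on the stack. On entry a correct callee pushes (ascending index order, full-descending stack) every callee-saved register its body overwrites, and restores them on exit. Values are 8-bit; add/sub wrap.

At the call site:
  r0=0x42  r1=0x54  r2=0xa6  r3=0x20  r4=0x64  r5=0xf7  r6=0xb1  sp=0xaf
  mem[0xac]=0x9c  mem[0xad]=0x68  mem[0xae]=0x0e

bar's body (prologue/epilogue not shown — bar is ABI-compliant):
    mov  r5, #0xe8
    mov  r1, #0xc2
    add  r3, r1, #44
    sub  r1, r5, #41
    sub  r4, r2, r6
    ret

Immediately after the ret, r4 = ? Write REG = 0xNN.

REG = 0xf5

prologue: push r1 → mem[0xae]=0x54, sp=0xae
prologue: push r3 → mem[0xad]=0x20, sp=0xad
body[0] mov  r5, #0xe8 → r5=0xe8
body[1] mov  r1, #0xc2 → r1=0xc2
body[2] add  r3, r1, #44 → r3=0xee
body[3] sub  r1, r5, #41 → r1=0xbf
body[4] sub  r4, r2, r6 → r4=0xf5
epilogue: pop r3=0x20, sp=0xae
epilogue: pop r1=0x54, sp=0xaf
r4 is caller-saved → body value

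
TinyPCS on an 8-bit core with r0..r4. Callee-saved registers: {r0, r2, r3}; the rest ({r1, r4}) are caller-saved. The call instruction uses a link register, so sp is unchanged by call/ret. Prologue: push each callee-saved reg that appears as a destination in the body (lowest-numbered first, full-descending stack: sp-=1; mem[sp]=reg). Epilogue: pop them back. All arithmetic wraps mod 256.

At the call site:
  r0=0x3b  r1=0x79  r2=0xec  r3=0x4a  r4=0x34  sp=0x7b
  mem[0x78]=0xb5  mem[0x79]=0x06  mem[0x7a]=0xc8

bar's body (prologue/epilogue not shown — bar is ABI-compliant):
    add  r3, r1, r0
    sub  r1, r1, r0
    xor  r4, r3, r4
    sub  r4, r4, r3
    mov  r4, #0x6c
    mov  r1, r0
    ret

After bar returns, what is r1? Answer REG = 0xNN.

prologue: push r3 -> mem[0x7a]=0x4a, sp=0x7a
body[0] add  r3, r1, r0 -> r3=0xb4
body[1] sub  r1, r1, r0 -> r1=0x3e
body[2] xor  r4, r3, r4 -> r4=0x80
body[3] sub  r4, r4, r3 -> r4=0xcc
body[4] mov  r4, #0x6c -> r4=0x6c
body[5] mov  r1, r0 -> r1=0x3b
epilogue: pop r3=0x4a, sp=0x7b
r1 is caller-saved -> body value

REG = 0x3b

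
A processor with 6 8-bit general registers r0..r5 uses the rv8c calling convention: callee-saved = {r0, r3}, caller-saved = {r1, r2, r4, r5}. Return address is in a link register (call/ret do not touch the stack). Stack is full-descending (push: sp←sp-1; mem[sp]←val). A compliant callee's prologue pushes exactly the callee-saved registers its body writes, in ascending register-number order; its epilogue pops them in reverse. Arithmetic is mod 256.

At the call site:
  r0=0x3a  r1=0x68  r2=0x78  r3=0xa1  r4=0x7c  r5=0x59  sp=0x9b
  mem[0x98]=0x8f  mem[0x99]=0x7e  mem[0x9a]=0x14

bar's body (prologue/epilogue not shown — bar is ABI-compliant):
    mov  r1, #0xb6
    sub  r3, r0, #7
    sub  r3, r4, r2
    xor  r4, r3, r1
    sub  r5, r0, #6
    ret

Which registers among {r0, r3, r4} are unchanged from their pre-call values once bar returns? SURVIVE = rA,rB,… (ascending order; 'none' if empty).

prologue: push r3 -> mem[0x9a]=0xa1, sp=0x9a
body[0] mov  r1, #0xb6 -> r1=0xb6
body[1] sub  r3, r0, #7 -> r3=0x33
body[2] sub  r3, r4, r2 -> r3=0x04
body[3] xor  r4, r3, r1 -> r4=0xb2
body[4] sub  r5, r0, #6 -> r5=0x34
epilogue: pop r3=0xa1, sp=0x9b
r0: callee-saved, written=False
r3: callee-saved, written=True
r4: caller-saved, written=True

SURVIVE = r0,r3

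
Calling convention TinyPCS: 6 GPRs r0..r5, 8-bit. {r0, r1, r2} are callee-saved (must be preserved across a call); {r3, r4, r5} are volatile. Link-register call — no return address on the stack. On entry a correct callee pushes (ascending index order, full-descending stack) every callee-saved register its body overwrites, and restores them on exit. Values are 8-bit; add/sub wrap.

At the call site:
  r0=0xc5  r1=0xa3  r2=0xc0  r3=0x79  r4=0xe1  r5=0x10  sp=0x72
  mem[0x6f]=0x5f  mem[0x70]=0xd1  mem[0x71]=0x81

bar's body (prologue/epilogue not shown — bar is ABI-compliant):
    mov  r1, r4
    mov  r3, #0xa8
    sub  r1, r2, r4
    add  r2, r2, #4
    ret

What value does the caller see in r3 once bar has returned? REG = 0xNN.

REG = 0xa8

prologue: push r1 → mem[0x71]=0xa3, sp=0x71
prologue: push r2 → mem[0x70]=0xc0, sp=0x70
body[0] mov  r1, r4 → r1=0xe1
body[1] mov  r3, #0xa8 → r3=0xa8
body[2] sub  r1, r2, r4 → r1=0xdf
body[3] add  r2, r2, #4 → r2=0xc4
epilogue: pop r2=0xc0, sp=0x71
epilogue: pop r1=0xa3, sp=0x72
r3 is caller-saved → body value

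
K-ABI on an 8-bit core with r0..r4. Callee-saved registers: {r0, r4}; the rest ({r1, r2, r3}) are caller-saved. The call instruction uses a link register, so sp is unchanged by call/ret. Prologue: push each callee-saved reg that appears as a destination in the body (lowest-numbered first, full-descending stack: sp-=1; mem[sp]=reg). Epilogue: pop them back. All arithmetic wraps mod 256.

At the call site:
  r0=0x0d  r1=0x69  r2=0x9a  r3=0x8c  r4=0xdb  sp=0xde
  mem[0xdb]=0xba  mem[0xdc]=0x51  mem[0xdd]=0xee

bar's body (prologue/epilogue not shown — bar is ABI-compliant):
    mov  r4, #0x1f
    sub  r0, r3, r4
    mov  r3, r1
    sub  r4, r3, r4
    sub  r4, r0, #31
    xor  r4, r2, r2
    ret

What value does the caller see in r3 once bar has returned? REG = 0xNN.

REG = 0x69

prologue: push r0 -> mem[0xdd]=0x0d, sp=0xdd
prologue: push r4 -> mem[0xdc]=0xdb, sp=0xdc
body[0] mov  r4, #0x1f -> r4=0x1f
body[1] sub  r0, r3, r4 -> r0=0x6d
body[2] mov  r3, r1 -> r3=0x69
body[3] sub  r4, r3, r4 -> r4=0x4a
body[4] sub  r4, r0, #31 -> r4=0x4e
body[5] xor  r4, r2, r2 -> r4=0x00
epilogue: pop r4=0xdb, sp=0xdd
epilogue: pop r0=0x0d, sp=0xde
r3 is caller-saved -> body value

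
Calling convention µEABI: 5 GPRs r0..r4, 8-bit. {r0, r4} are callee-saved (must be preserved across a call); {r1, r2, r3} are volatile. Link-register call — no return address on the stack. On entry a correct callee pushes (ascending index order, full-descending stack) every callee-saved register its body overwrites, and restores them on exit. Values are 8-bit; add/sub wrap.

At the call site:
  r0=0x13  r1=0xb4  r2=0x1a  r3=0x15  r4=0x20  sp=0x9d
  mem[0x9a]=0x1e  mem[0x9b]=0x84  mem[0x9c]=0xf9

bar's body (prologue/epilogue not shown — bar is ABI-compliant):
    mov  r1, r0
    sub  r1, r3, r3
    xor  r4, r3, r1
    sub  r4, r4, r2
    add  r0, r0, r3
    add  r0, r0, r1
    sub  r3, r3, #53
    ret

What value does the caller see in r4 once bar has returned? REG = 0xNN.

REG = 0x20

prologue: push r0 -> mem[0x9c]=0x13, sp=0x9c
prologue: push r4 -> mem[0x9b]=0x20, sp=0x9b
body[0] mov  r1, r0 -> r1=0x13
body[1] sub  r1, r3, r3 -> r1=0x00
body[2] xor  r4, r3, r1 -> r4=0x15
body[3] sub  r4, r4, r2 -> r4=0xfb
body[4] add  r0, r0, r3 -> r0=0x28
body[5] add  r0, r0, r1 -> r0=0x28
body[6] sub  r3, r3, #53 -> r3=0xe0
epilogue: pop r4=0x20, sp=0x9c
epilogue: pop r0=0x13, sp=0x9d
r4 is callee-saved -> restored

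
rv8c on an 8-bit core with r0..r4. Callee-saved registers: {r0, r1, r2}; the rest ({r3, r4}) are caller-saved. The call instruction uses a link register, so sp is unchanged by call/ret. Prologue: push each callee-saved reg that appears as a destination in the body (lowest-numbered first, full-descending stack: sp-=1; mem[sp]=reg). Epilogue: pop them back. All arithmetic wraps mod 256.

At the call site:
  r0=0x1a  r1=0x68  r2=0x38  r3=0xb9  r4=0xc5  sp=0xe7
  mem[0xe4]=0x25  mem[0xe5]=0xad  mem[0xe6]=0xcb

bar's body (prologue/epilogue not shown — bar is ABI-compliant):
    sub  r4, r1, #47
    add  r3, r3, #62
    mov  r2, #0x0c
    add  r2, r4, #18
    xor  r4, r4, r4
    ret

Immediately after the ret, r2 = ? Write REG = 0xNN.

REG = 0x38

prologue: push r2 -> mem[0xe6]=0x38, sp=0xe6
body[0] sub  r4, r1, #47 -> r4=0x39
body[1] add  r3, r3, #62 -> r3=0xf7
body[2] mov  r2, #0x0c -> r2=0x0c
body[3] add  r2, r4, #18 -> r2=0x4b
body[4] xor  r4, r4, r4 -> r4=0x00
epilogue: pop r2=0x38, sp=0xe7
r2 is callee-saved -> restored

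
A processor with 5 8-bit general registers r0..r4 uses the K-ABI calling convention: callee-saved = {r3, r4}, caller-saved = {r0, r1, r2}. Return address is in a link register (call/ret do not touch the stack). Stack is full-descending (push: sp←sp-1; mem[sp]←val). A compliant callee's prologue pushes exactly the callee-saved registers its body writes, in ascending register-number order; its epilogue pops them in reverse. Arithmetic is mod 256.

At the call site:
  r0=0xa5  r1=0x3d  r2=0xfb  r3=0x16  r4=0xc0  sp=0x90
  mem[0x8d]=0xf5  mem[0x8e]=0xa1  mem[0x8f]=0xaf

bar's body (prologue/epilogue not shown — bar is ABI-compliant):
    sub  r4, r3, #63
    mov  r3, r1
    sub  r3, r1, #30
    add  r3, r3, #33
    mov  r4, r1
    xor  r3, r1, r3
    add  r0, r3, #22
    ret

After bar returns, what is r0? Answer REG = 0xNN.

prologue: push r3 → mem[0x8f]=0x16, sp=0x8f
prologue: push r4 → mem[0x8e]=0xc0, sp=0x8e
body[0] sub  r4, r3, #63 → r4=0xd7
body[1] mov  r3, r1 → r3=0x3d
body[2] sub  r3, r1, #30 → r3=0x1f
body[3] add  r3, r3, #33 → r3=0x40
body[4] mov  r4, r1 → r4=0x3d
body[5] xor  r3, r1, r3 → r3=0x7d
body[6] add  r0, r3, #22 → r0=0x93
epilogue: pop r4=0xc0, sp=0x8f
epilogue: pop r3=0x16, sp=0x90
r0 is caller-saved → body value

REG = 0x93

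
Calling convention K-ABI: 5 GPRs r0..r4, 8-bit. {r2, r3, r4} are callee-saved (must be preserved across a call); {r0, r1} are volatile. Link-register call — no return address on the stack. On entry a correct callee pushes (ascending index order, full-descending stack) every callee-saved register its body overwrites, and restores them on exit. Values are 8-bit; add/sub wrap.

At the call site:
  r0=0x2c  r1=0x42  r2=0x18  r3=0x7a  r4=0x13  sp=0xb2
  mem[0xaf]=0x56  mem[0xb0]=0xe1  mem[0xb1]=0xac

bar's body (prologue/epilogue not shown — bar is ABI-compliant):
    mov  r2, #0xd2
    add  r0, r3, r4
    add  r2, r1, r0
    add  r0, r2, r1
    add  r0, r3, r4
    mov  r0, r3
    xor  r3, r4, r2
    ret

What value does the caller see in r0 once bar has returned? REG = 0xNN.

prologue: push r2 -> mem[0xb1]=0x18, sp=0xb1
prologue: push r3 -> mem[0xb0]=0x7a, sp=0xb0
body[0] mov  r2, #0xd2 -> r2=0xd2
body[1] add  r0, r3, r4 -> r0=0x8d
body[2] add  r2, r1, r0 -> r2=0xcf
body[3] add  r0, r2, r1 -> r0=0x11
body[4] add  r0, r3, r4 -> r0=0x8d
body[5] mov  r0, r3 -> r0=0x7a
body[6] xor  r3, r4, r2 -> r3=0xdc
epilogue: pop r3=0x7a, sp=0xb1
epilogue: pop r2=0x18, sp=0xb2
r0 is caller-saved -> body value

REG = 0x7a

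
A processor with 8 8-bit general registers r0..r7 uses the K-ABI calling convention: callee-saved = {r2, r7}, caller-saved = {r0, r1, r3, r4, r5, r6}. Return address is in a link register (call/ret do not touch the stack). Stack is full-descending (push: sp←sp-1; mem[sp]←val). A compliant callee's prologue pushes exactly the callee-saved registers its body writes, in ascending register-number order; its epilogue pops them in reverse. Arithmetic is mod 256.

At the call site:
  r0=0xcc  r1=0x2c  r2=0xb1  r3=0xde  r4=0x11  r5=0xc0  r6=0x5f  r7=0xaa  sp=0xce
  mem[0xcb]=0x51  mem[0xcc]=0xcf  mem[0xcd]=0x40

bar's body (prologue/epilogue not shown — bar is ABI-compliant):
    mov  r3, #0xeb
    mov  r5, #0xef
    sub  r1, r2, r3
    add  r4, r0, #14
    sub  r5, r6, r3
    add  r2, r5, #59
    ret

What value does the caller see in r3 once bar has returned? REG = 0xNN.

prologue: push r2 -> mem[0xcd]=0xb1, sp=0xcd
body[0] mov  r3, #0xeb -> r3=0xeb
body[1] mov  r5, #0xef -> r5=0xef
body[2] sub  r1, r2, r3 -> r1=0xc6
body[3] add  r4, r0, #14 -> r4=0xda
body[4] sub  r5, r6, r3 -> r5=0x74
body[5] add  r2, r5, #59 -> r2=0xaf
epilogue: pop r2=0xb1, sp=0xce
r3 is caller-saved -> body value

REG = 0xeb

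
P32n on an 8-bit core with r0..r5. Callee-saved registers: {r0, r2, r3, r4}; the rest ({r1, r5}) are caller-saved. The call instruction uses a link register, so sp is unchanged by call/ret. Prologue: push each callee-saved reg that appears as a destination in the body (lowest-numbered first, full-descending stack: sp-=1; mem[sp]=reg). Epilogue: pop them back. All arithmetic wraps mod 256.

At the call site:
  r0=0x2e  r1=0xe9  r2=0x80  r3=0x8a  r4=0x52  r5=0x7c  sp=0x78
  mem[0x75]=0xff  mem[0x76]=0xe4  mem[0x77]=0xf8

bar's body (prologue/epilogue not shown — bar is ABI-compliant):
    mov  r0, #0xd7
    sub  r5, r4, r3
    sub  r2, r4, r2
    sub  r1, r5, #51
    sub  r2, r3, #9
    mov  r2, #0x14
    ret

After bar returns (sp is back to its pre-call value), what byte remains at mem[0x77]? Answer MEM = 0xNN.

prologue: push r0 → mem[0x77]=0x2e, sp=0x77
prologue: push r2 → mem[0x76]=0x80, sp=0x76
body[0] mov  r0, #0xd7 → r0=0xd7
body[1] sub  r5, r4, r3 → r5=0xc8
body[2] sub  r2, r4, r2 → r2=0xd2
body[3] sub  r1, r5, #51 → r1=0x95
body[4] sub  r2, r3, #9 → r2=0x81
body[5] mov  r2, #0x14 → r2=0x14
epilogue: pop r2=0x80, sp=0x77
epilogue: pop r0=0x2e, sp=0x78
prologue pushed ['r0', 'r2'] at ['0x77', '0x76']

MEM = 0x2e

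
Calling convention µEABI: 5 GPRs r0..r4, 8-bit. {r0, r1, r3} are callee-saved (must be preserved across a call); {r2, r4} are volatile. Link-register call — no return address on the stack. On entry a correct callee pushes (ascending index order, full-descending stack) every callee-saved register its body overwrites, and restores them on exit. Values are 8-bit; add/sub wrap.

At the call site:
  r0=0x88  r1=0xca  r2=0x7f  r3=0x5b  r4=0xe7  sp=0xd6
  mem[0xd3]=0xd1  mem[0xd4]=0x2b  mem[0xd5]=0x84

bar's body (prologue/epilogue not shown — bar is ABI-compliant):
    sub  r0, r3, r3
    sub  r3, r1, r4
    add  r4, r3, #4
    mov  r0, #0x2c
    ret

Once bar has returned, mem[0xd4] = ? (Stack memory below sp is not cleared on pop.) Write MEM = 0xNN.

prologue: push r0 → mem[0xd5]=0x88, sp=0xd5
prologue: push r3 → mem[0xd4]=0x5b, sp=0xd4
body[0] sub  r0, r3, r3 → r0=0x00
body[1] sub  r3, r1, r4 → r3=0xe3
body[2] add  r4, r3, #4 → r4=0xe7
body[3] mov  r0, #0x2c → r0=0x2c
epilogue: pop r3=0x5b, sp=0xd5
epilogue: pop r0=0x88, sp=0xd6
prologue pushed ['r0', 'r3'] at ['0xd5', '0xd4']

MEM = 0x5b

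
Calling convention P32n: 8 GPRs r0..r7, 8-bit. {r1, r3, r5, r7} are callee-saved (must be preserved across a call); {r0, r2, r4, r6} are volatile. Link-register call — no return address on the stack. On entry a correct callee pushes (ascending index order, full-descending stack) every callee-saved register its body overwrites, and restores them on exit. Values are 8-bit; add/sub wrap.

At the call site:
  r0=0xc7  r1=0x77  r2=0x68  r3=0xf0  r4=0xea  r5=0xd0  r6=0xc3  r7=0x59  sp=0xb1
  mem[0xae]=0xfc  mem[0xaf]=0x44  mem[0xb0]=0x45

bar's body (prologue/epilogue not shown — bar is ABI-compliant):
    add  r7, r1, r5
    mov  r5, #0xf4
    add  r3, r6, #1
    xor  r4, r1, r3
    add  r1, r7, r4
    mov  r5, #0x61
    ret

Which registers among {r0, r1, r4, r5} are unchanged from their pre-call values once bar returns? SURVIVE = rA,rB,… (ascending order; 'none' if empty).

SURVIVE = r0,r1,r5

prologue: push r1 -> mem[0xb0]=0x77, sp=0xb0
prologue: push r3 -> mem[0xaf]=0xf0, sp=0xaf
prologue: push r5 -> mem[0xae]=0xd0, sp=0xae
prologue: push r7 -> mem[0xad]=0x59, sp=0xad
body[0] add  r7, r1, r5 -> r7=0x47
body[1] mov  r5, #0xf4 -> r5=0xf4
body[2] add  r3, r6, #1 -> r3=0xc4
body[3] xor  r4, r1, r3 -> r4=0xb3
body[4] add  r1, r7, r4 -> r1=0xfa
body[5] mov  r5, #0x61 -> r5=0x61
epilogue: pop r7=0x59, sp=0xae
epilogue: pop r5=0xd0, sp=0xaf
epilogue: pop r3=0xf0, sp=0xb0
epilogue: pop r1=0x77, sp=0xb1
r0: caller-saved, written=False
r1: callee-saved, written=True
r4: caller-saved, written=True
r5: callee-saved, written=True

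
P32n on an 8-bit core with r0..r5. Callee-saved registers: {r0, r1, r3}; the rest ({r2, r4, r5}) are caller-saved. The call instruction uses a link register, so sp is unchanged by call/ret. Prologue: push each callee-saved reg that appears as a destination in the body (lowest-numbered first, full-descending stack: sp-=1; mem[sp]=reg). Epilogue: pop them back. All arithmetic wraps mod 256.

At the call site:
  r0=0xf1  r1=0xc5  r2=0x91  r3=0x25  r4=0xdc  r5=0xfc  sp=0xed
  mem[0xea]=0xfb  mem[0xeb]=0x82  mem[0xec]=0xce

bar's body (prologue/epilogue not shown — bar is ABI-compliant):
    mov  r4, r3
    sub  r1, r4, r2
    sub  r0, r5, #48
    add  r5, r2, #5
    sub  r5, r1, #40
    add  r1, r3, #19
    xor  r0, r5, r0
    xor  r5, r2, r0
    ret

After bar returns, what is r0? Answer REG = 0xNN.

prologue: push r0 -> mem[0xec]=0xf1, sp=0xec
prologue: push r1 -> mem[0xeb]=0xc5, sp=0xeb
body[0] mov  r4, r3 -> r4=0x25
body[1] sub  r1, r4, r2 -> r1=0x94
body[2] sub  r0, r5, #48 -> r0=0xcc
body[3] add  r5, r2, #5 -> r5=0x96
body[4] sub  r5, r1, #40 -> r5=0x6c
body[5] add  r1, r3, #19 -> r1=0x38
body[6] xor  r0, r5, r0 -> r0=0xa0
body[7] xor  r5, r2, r0 -> r5=0x31
epilogue: pop r1=0xc5, sp=0xec
epilogue: pop r0=0xf1, sp=0xed
r0 is callee-saved -> restored

REG = 0xf1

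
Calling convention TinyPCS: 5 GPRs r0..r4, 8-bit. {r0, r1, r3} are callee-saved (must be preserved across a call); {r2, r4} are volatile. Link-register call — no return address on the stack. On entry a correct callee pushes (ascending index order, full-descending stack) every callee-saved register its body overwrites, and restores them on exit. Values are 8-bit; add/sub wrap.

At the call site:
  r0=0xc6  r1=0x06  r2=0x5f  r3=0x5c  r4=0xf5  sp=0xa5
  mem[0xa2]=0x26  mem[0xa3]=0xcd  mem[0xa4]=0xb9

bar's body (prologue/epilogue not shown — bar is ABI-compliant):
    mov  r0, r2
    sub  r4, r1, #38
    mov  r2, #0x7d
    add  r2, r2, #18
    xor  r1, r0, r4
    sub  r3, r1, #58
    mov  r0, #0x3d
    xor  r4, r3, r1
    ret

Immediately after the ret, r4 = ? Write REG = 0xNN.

prologue: push r0 → mem[0xa4]=0xc6, sp=0xa4
prologue: push r1 → mem[0xa3]=0x06, sp=0xa3
prologue: push r3 → mem[0xa2]=0x5c, sp=0xa2
body[0] mov  r0, r2 → r0=0x5f
body[1] sub  r4, r1, #38 → r4=0xe0
body[2] mov  r2, #0x7d → r2=0x7d
body[3] add  r2, r2, #18 → r2=0x8f
body[4] xor  r1, r0, r4 → r1=0xbf
body[5] sub  r3, r1, #58 → r3=0x85
body[6] mov  r0, #0x3d → r0=0x3d
body[7] xor  r4, r3, r1 → r4=0x3a
epilogue: pop r3=0x5c, sp=0xa3
epilogue: pop r1=0x06, sp=0xa4
epilogue: pop r0=0xc6, sp=0xa5
r4 is caller-saved → body value

REG = 0x3a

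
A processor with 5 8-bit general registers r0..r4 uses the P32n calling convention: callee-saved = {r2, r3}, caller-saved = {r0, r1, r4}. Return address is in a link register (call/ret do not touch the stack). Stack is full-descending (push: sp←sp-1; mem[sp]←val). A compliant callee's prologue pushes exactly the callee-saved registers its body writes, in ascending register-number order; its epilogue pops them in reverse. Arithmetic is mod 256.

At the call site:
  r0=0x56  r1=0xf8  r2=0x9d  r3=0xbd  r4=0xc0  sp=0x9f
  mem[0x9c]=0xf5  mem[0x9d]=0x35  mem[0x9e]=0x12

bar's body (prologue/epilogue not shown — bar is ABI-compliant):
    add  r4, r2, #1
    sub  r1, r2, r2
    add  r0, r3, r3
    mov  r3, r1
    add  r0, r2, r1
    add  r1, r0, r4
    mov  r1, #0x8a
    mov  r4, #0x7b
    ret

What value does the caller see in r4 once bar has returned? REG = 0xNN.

REG = 0x7b

prologue: push r3 -> mem[0x9e]=0xbd, sp=0x9e
body[0] add  r4, r2, #1 -> r4=0x9e
body[1] sub  r1, r2, r2 -> r1=0x00
body[2] add  r0, r3, r3 -> r0=0x7a
body[3] mov  r3, r1 -> r3=0x00
body[4] add  r0, r2, r1 -> r0=0x9d
body[5] add  r1, r0, r4 -> r1=0x3b
body[6] mov  r1, #0x8a -> r1=0x8a
body[7] mov  r4, #0x7b -> r4=0x7b
epilogue: pop r3=0xbd, sp=0x9f
r4 is caller-saved -> body value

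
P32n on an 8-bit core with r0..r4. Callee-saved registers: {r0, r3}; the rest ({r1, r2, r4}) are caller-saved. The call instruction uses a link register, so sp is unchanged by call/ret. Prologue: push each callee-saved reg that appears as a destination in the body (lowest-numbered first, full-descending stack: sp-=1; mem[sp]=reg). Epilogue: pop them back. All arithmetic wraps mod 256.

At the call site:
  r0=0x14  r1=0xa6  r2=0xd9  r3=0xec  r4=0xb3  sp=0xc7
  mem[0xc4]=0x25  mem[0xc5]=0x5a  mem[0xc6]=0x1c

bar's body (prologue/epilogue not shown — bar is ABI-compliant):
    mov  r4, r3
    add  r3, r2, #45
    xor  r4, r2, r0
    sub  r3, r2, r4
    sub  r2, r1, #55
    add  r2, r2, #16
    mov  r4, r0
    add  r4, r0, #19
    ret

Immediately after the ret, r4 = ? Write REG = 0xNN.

prologue: push r3 → mem[0xc6]=0xec, sp=0xc6
body[0] mov  r4, r3 → r4=0xec
body[1] add  r3, r2, #45 → r3=0x06
body[2] xor  r4, r2, r0 → r4=0xcd
body[3] sub  r3, r2, r4 → r3=0x0c
body[4] sub  r2, r1, #55 → r2=0x6f
body[5] add  r2, r2, #16 → r2=0x7f
body[6] mov  r4, r0 → r4=0x14
body[7] add  r4, r0, #19 → r4=0x27
epilogue: pop r3=0xec, sp=0xc7
r4 is caller-saved → body value

REG = 0x27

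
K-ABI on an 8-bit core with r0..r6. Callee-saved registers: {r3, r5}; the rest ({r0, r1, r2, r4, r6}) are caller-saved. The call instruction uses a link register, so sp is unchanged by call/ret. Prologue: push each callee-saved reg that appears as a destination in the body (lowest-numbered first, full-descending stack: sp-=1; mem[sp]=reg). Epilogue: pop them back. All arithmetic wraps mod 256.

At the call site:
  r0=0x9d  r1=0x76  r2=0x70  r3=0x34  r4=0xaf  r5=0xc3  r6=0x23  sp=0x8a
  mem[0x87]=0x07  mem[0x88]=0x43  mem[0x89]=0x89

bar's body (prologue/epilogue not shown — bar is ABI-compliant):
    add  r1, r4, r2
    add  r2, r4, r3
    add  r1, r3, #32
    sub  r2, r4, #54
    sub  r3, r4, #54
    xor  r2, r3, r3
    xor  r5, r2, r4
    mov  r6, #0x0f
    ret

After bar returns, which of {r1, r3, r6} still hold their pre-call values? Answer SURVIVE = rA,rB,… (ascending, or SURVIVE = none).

prologue: push r3 → mem[0x89]=0x34, sp=0x89
prologue: push r5 → mem[0x88]=0xc3, sp=0x88
body[0] add  r1, r4, r2 → r1=0x1f
body[1] add  r2, r4, r3 → r2=0xe3
body[2] add  r1, r3, #32 → r1=0x54
body[3] sub  r2, r4, #54 → r2=0x79
body[4] sub  r3, r4, #54 → r3=0x79
body[5] xor  r2, r3, r3 → r2=0x00
body[6] xor  r5, r2, r4 → r5=0xaf
body[7] mov  r6, #0x0f → r6=0x0f
epilogue: pop r5=0xc3, sp=0x89
epilogue: pop r3=0x34, sp=0x8a
r1: caller-saved, written=True
r3: callee-saved, written=True
r6: caller-saved, written=True

SURVIVE = r3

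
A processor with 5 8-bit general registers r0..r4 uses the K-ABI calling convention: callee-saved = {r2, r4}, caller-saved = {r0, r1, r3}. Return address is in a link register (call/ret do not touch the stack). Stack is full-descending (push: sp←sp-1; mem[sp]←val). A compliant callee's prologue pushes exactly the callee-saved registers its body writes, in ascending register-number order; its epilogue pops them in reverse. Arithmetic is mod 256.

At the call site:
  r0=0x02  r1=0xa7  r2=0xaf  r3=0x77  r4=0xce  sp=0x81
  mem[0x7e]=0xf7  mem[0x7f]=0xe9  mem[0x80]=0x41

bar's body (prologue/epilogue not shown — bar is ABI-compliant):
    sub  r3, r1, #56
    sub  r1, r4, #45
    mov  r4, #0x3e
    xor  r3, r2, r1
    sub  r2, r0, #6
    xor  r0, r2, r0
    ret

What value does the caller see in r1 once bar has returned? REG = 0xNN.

REG = 0xa1

prologue: push r2 -> mem[0x80]=0xaf, sp=0x80
prologue: push r4 -> mem[0x7f]=0xce, sp=0x7f
body[0] sub  r3, r1, #56 -> r3=0x6f
body[1] sub  r1, r4, #45 -> r1=0xa1
body[2] mov  r4, #0x3e -> r4=0x3e
body[3] xor  r3, r2, r1 -> r3=0x0e
body[4] sub  r2, r0, #6 -> r2=0xfc
body[5] xor  r0, r2, r0 -> r0=0xfe
epilogue: pop r4=0xce, sp=0x80
epilogue: pop r2=0xaf, sp=0x81
r1 is caller-saved -> body value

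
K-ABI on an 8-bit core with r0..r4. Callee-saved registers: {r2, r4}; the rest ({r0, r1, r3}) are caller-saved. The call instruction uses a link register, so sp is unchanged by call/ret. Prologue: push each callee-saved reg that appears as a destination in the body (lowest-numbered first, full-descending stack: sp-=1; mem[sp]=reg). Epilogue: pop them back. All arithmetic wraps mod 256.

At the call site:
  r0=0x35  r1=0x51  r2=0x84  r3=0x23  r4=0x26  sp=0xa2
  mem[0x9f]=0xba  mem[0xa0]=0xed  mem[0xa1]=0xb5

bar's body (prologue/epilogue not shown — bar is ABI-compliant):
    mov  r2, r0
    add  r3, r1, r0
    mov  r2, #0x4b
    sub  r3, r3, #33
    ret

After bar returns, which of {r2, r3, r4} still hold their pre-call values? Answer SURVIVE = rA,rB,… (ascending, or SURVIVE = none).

SURVIVE = r2,r4

prologue: push r2 → mem[0xa1]=0x84, sp=0xa1
body[0] mov  r2, r0 → r2=0x35
body[1] add  r3, r1, r0 → r3=0x86
body[2] mov  r2, #0x4b → r2=0x4b
body[3] sub  r3, r3, #33 → r3=0x65
epilogue: pop r2=0x84, sp=0xa2
r2: callee-saved, written=True
r3: caller-saved, written=True
r4: callee-saved, written=False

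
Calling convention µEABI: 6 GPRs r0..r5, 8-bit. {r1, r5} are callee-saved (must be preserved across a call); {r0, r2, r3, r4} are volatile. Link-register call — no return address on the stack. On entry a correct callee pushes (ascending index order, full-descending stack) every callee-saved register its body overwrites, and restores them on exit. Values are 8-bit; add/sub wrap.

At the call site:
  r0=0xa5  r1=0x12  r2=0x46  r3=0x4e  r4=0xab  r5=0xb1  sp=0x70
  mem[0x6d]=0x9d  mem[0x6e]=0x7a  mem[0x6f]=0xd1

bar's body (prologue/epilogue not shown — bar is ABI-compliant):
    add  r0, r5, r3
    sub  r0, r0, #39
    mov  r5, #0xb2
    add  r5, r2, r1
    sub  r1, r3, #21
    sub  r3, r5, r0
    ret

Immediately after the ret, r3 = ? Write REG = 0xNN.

REG = 0x80

prologue: push r1 -> mem[0x6f]=0x12, sp=0x6f
prologue: push r5 -> mem[0x6e]=0xb1, sp=0x6e
body[0] add  r0, r5, r3 -> r0=0xff
body[1] sub  r0, r0, #39 -> r0=0xd8
body[2] mov  r5, #0xb2 -> r5=0xb2
body[3] add  r5, r2, r1 -> r5=0x58
body[4] sub  r1, r3, #21 -> r1=0x39
body[5] sub  r3, r5, r0 -> r3=0x80
epilogue: pop r5=0xb1, sp=0x6f
epilogue: pop r1=0x12, sp=0x70
r3 is caller-saved -> body value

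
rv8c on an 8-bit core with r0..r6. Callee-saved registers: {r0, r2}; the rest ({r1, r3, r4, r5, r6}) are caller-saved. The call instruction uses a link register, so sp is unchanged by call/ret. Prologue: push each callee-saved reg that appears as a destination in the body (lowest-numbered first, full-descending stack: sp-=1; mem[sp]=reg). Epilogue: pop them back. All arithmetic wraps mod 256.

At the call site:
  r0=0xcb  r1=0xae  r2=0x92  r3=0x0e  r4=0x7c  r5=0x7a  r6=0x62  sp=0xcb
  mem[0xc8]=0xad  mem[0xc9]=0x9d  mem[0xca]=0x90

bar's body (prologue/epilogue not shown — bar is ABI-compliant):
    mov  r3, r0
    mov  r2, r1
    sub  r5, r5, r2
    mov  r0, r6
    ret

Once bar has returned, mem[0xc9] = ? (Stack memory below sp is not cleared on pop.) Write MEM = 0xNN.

MEM = 0x92

prologue: push r0 → mem[0xca]=0xcb, sp=0xca
prologue: push r2 → mem[0xc9]=0x92, sp=0xc9
body[0] mov  r3, r0 → r3=0xcb
body[1] mov  r2, r1 → r2=0xae
body[2] sub  r5, r5, r2 → r5=0xcc
body[3] mov  r0, r6 → r0=0x62
epilogue: pop r2=0x92, sp=0xca
epilogue: pop r0=0xcb, sp=0xcb
prologue pushed ['r0', 'r2'] at ['0xca', '0xc9']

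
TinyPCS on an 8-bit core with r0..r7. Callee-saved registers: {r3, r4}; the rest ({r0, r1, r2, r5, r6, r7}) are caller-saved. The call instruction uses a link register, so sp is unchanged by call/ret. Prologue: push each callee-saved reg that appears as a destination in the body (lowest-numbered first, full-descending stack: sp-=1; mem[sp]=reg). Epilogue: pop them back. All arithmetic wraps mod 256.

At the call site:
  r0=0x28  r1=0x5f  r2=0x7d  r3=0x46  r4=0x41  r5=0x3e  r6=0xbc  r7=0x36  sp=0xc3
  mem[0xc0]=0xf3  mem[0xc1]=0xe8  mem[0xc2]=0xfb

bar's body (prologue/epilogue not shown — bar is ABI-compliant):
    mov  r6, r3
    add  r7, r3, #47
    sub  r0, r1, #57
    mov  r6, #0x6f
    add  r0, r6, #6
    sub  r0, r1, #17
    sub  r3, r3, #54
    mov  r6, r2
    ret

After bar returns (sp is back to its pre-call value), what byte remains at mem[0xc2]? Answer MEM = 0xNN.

MEM = 0x46

prologue: push r3 -> mem[0xc2]=0x46, sp=0xc2
body[0] mov  r6, r3 -> r6=0x46
body[1] add  r7, r3, #47 -> r7=0x75
body[2] sub  r0, r1, #57 -> r0=0x26
body[3] mov  r6, #0x6f -> r6=0x6f
body[4] add  r0, r6, #6 -> r0=0x75
body[5] sub  r0, r1, #17 -> r0=0x4e
body[6] sub  r3, r3, #54 -> r3=0x10
body[7] mov  r6, r2 -> r6=0x7d
epilogue: pop r3=0x46, sp=0xc3
prologue pushed ['r3'] at ['0xc2']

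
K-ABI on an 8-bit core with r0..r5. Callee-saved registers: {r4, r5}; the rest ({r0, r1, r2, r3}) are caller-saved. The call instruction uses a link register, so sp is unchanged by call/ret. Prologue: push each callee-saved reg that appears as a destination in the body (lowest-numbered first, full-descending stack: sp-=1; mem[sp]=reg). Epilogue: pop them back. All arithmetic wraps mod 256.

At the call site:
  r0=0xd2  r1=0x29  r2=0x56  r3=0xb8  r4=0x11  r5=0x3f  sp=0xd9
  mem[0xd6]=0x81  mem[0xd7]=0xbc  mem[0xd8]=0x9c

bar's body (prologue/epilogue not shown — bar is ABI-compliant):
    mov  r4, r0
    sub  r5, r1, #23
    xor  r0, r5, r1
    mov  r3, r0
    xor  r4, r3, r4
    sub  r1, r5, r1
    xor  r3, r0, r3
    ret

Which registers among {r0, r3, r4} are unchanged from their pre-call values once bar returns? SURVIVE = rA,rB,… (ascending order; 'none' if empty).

SURVIVE = r4

prologue: push r4 -> mem[0xd8]=0x11, sp=0xd8
prologue: push r5 -> mem[0xd7]=0x3f, sp=0xd7
body[0] mov  r4, r0 -> r4=0xd2
body[1] sub  r5, r1, #23 -> r5=0x12
body[2] xor  r0, r5, r1 -> r0=0x3b
body[3] mov  r3, r0 -> r3=0x3b
body[4] xor  r4, r3, r4 -> r4=0xe9
body[5] sub  r1, r5, r1 -> r1=0xe9
body[6] xor  r3, r0, r3 -> r3=0x00
epilogue: pop r5=0x3f, sp=0xd8
epilogue: pop r4=0x11, sp=0xd9
r0: caller-saved, written=True
r3: caller-saved, written=True
r4: callee-saved, written=True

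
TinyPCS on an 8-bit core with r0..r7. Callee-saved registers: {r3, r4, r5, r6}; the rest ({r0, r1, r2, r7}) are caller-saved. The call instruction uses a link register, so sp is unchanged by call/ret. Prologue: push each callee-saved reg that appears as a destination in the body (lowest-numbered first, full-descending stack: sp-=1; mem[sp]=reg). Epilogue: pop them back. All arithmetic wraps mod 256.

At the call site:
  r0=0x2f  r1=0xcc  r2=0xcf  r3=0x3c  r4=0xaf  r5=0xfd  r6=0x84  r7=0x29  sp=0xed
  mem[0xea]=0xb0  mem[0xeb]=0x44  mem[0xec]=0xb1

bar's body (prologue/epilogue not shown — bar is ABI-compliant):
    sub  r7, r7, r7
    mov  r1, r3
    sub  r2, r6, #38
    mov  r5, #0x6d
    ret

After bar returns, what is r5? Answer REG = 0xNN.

prologue: push r5 → mem[0xec]=0xfd, sp=0xec
body[0] sub  r7, r7, r7 → r7=0x00
body[1] mov  r1, r3 → r1=0x3c
body[2] sub  r2, r6, #38 → r2=0x5e
body[3] mov  r5, #0x6d → r5=0x6d
epilogue: pop r5=0xfd, sp=0xed
r5 is callee-saved → restored

REG = 0xfd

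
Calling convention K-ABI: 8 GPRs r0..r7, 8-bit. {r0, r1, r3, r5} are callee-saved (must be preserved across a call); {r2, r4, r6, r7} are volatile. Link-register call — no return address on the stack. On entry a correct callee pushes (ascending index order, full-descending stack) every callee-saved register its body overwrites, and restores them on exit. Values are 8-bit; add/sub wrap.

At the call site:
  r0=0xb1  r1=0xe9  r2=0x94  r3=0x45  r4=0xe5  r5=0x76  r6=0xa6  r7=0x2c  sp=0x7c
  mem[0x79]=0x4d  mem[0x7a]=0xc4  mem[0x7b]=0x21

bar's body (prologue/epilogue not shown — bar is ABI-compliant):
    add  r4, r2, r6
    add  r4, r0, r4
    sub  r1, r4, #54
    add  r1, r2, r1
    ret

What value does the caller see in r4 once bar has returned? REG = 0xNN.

REG = 0xeb

prologue: push r1 → mem[0x7b]=0xe9, sp=0x7b
body[0] add  r4, r2, r6 → r4=0x3a
body[1] add  r4, r0, r4 → r4=0xeb
body[2] sub  r1, r4, #54 → r1=0xb5
body[3] add  r1, r2, r1 → r1=0x49
epilogue: pop r1=0xe9, sp=0x7c
r4 is caller-saved → body value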